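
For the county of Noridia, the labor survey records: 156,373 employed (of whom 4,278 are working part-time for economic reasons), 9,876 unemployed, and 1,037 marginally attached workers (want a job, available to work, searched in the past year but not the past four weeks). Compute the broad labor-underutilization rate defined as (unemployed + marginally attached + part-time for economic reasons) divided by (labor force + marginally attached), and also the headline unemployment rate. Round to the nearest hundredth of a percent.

Broad underutilization rate ≈ 9.08%; headline unemployment rate ≈ 5.94%.

Labor force = 156,373 + 9,876 = 166,249.
Numerator = 9,876 + 1,037 + 4,278 = 15,191.
Denominator = 166,249 + 1,037 = 167,286.
Broad rate = 15,191 / 167,286 = 9.08%.
Headline unemployment rate = 9,876 / 166,249 = 5.94%.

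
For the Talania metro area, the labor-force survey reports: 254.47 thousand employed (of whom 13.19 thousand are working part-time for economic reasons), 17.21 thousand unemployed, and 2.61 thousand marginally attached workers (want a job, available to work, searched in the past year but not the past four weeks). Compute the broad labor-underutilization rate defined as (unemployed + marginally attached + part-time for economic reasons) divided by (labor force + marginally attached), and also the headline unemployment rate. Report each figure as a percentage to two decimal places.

Broad underutilization rate ≈ 12.03%; headline unemployment rate ≈ 6.33%.

Labor force = 254.47 + 17.21 = 271.68 thousand.
Numerator = 17.21 + 2.61 + 13.19 = 33.01 thousand.
Denominator = 271.68 + 2.61 = 274.29 thousand.
Broad rate = 33.01 / 274.29 = 12.03%.
Headline unemployment rate = 17.21 / 271.68 = 6.33%.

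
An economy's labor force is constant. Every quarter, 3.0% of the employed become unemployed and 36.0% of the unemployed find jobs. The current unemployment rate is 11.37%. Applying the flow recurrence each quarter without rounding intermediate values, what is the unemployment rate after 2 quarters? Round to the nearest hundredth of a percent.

With a fixed labor force, u_{t+1} = u_t + s·(1−u_t) − f·u_t = u_t·(1−s−f) + s.
Here 1−s−f = 0.610 and s = 0.030.
u_1 = 0.113700 × 0.610 + 0.030 = 0.099357.
u_2 = 0.099357 × 0.610 + 0.030 = 0.090608.

Unemployment rate after two quarters ≈ 9.06%.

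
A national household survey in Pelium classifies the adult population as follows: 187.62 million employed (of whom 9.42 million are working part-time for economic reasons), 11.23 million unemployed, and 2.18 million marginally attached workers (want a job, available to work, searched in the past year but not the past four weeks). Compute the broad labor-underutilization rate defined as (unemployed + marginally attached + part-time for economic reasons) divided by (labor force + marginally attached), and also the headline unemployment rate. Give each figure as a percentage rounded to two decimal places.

Labor force = 187.62 + 11.23 = 198.85 million.
Numerator = 11.23 + 2.18 + 9.42 = 22.83 million.
Denominator = 198.85 + 2.18 = 201.03 million.
Broad rate = 22.83 / 201.03 = 11.36%.
Headline unemployment rate = 11.23 / 198.85 = 5.65%.

Broad underutilization rate ≈ 11.36%; headline unemployment rate ≈ 5.65%.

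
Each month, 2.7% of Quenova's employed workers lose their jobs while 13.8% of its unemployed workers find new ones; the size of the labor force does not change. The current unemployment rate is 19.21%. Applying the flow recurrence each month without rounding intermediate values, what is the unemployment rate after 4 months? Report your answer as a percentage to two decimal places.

With a fixed labor force, u_{t+1} = u_t + s·(1−u_t) − f·u_t = u_t·(1−s−f) + s.
Here 1−s−f = 0.835 and s = 0.027.
u_1 = 0.192100 × 0.835 + 0.027 = 0.187403.
u_2 = 0.187403 × 0.835 + 0.027 = 0.183482.
u_3 = 0.183482 × 0.835 + 0.027 = 0.180207.
u_4 = 0.180207 × 0.835 + 0.027 = 0.177473.

Unemployment rate after four months ≈ 17.75%.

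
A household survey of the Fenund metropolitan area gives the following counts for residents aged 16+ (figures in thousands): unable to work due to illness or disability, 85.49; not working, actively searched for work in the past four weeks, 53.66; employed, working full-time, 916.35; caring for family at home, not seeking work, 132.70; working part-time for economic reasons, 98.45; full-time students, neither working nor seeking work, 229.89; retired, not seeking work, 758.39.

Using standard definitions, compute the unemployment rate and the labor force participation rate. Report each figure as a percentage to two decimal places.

Unemployment rate ≈ 5.02%; labor force participation rate ≈ 46.97%.

Employed = 916.35 + 98.45 = 1,014.80 thousand (anyone who worked, including part-time for economic reasons, counts as employed).
Unemployed = 53.66 thousand.
Labor force = 1,014.80 + 53.66 = 1,068.46 thousand.
Not in labor force = 85.49 + 132.70 + 229.89 + 758.39 = 1,206.47 thousand (those not working and not actively searching are outside the labor force).
Civilian working-age population = 1,068.46 + 1,206.47 = 2,274.93 thousand.
Unemployment rate = 53.66 / 1,068.46 = 5.02%.
Labor force participation rate = 1,068.46 / 2,274.93 = 46.97%.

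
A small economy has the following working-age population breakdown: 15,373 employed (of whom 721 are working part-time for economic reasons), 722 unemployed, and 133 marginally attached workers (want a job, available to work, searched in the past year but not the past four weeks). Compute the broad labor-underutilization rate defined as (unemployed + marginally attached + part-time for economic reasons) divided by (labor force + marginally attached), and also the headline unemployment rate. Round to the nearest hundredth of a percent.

Broad underutilization rate ≈ 9.71%; headline unemployment rate ≈ 4.49%.

Labor force = 15,373 + 722 = 16,095.
Numerator = 722 + 133 + 721 = 1,576.
Denominator = 16,095 + 133 = 16,228.
Broad rate = 1,576 / 16,228 = 9.71%.
Headline unemployment rate = 722 / 16,095 = 4.49%.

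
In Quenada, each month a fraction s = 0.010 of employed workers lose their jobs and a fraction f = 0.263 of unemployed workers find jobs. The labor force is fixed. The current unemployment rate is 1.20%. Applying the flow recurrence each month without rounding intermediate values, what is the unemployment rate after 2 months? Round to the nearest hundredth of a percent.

Unemployment rate after two months ≈ 2.36%.

With a fixed labor force, u_{t+1} = u_t + s·(1−u_t) − f·u_t = u_t·(1−s−f) + s.
Here 1−s−f = 0.727 and s = 0.010.
u_1 = 0.012000 × 0.727 + 0.010 = 0.018724.
u_2 = 0.018724 × 0.727 + 0.010 = 0.023612.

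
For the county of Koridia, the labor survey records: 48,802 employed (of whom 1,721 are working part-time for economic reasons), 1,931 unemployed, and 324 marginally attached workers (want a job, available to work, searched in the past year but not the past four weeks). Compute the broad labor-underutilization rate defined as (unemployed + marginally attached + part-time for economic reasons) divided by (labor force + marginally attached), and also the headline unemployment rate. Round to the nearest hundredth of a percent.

Labor force = 48,802 + 1,931 = 50,733.
Numerator = 1,931 + 324 + 1,721 = 3,976.
Denominator = 50,733 + 324 = 51,057.
Broad rate = 3,976 / 51,057 = 7.79%.
Headline unemployment rate = 1,931 / 50,733 = 3.81%.

Broad underutilization rate ≈ 7.79%; headline unemployment rate ≈ 3.81%.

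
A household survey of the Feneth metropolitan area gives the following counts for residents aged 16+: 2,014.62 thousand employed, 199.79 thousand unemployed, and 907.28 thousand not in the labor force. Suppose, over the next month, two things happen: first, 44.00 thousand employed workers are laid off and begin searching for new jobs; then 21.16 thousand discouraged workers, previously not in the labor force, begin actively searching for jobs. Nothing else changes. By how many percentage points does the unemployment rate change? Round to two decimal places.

The unemployment rate changes by +2.83 percentage points.

Initially, labor force = 2,014.62 + 199.79 = 2,214.41 thousand, so u = 199.79/2,214.41 = 9.02%.
After the first change, employed falls and unemployed rises by 44.00; labor force unchanged → E = 1,970.62, U = 243.79, labor force = 2,214.41 thousand.
After the second change, unemployed and labor force both rise by 21.16 → E = 1,970.62, U = 264.95, labor force = 2,235.57 thousand.
New unemployment rate = 264.95 / 2,235.57 = 11.85%.
Change = 11.85% − 9.02% = +2.83 percentage points.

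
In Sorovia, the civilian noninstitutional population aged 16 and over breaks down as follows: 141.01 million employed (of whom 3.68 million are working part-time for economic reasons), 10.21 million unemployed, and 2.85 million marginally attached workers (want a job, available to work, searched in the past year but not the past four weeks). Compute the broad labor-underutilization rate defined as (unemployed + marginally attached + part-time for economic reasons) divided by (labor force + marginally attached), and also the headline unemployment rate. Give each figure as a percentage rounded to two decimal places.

Labor force = 141.01 + 10.21 = 151.22 million.
Numerator = 10.21 + 2.85 + 3.68 = 16.74 million.
Denominator = 151.22 + 2.85 = 154.07 million.
Broad rate = 16.74 / 154.07 = 10.87%.
Headline unemployment rate = 10.21 / 151.22 = 6.75%.

Broad underutilization rate ≈ 10.87%; headline unemployment rate ≈ 6.75%.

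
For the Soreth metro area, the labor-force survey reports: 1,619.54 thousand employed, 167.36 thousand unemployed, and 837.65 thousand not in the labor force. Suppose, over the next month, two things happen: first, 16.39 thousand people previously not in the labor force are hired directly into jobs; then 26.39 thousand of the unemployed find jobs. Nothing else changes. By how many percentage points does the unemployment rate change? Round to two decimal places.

The unemployment rate changes by −1.55 percentage points.

Initially, labor force = 1,619.54 + 167.36 = 1,786.90 thousand, so u = 167.36/1,786.90 = 9.37%.
After the first change, employed and labor force both rise by 16.39; unemployed unchanged → E = 1,635.93, U = 167.36, labor force = 1,803.29 thousand.
After the second change, unemployed falls and employed rises by 26.39; labor force unchanged → E = 1,662.32, U = 140.97, labor force = 1,803.29 thousand.
New unemployment rate = 140.97 / 1,803.29 = 7.82%.
Change = 7.82% − 9.37% = −1.55 percentage points.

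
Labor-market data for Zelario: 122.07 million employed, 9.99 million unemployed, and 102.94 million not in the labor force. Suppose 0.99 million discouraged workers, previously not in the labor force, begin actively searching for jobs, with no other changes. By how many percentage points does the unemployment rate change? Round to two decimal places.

The unemployment rate changes by +0.69 percentage points.

Initially, labor force = 122.07 + 9.99 = 132.06 million, so u = 9.99/132.06 = 7.56%.
After the change, unemployed and labor force both rise by 0.99 → E = 122.07, U = 10.98, labor force = 133.05 million.
New unemployment rate = 10.98 / 133.05 = 8.25%.
Change = 8.25% − 7.56% = +0.69 percentage points.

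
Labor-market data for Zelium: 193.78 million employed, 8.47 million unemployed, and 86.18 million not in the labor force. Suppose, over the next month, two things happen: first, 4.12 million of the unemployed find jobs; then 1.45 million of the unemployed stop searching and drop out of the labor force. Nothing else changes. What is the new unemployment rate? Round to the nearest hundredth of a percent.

Initially, labor force = 193.78 + 8.47 = 202.25 million, so u = 8.47/202.25 = 4.19%.
After the first change, unemployed falls and employed rises by 4.12; labor force unchanged → E = 197.90, U = 4.35, labor force = 202.25 million.
After the second change, unemployed and labor force both fall by 1.45 → E = 197.90, U = 2.90, labor force = 200.80 million.
New unemployment rate = 2.90 / 200.80 = 1.44%.

New unemployment rate ≈ 1.44%.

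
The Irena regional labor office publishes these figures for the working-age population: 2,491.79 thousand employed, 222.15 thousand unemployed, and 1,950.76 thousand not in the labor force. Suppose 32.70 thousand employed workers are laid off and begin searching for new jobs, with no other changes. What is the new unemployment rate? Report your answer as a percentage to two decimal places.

Initially, labor force = 2,491.79 + 222.15 = 2,713.94 thousand, so u = 222.15/2,713.94 = 8.19%.
After the change, employed falls and unemployed rises by 32.70; labor force unchanged → E = 2,459.09, U = 254.85, labor force = 2,713.94 thousand.
New unemployment rate = 254.85 / 2,713.94 = 9.39%.

New unemployment rate ≈ 9.39%.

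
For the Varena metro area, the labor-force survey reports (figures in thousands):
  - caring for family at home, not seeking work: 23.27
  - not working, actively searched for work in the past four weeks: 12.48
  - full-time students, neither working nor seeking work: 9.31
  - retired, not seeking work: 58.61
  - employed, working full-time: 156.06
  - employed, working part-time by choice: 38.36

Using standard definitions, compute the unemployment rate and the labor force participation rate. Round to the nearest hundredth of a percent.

Employed = 156.06 + 38.36 = 194.42 thousand.
Unemployed = 12.48 thousand.
Labor force = 194.42 + 12.48 = 206.90 thousand.
Not in labor force = 23.27 + 9.31 + 58.61 = 91.19 thousand (those not working and not actively searching are outside the labor force).
Civilian working-age population = 206.90 + 91.19 = 298.09 thousand.
Unemployment rate = 12.48 / 206.90 = 6.03%.
Labor force participation rate = 206.90 / 298.09 = 69.41%.

Unemployment rate ≈ 6.03%; labor force participation rate ≈ 69.41%.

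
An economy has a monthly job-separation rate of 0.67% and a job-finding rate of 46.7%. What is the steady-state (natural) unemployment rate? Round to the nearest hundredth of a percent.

At steady state the flows balance: s·E = f·U, so U/(E+U) = s/(s+f).
u* = 0.67 / (0.67 + 46.7) = 0.67 / 47.37 = 1.41%.

Steady-state unemployment rate ≈ 1.41%.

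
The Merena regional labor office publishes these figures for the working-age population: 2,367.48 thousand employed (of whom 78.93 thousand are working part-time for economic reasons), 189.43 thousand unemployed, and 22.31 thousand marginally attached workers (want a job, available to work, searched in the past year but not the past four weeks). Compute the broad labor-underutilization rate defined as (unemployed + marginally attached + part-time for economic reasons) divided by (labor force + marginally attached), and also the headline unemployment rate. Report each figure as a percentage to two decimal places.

Labor force = 2,367.48 + 189.43 = 2,556.91 thousand.
Numerator = 189.43 + 22.31 + 78.93 = 290.67 thousand.
Denominator = 2,556.91 + 22.31 = 2,579.22 thousand.
Broad rate = 290.67 / 2,579.22 = 11.27%.
Headline unemployment rate = 189.43 / 2,556.91 = 7.41%.

Broad underutilization rate ≈ 11.27%; headline unemployment rate ≈ 7.41%.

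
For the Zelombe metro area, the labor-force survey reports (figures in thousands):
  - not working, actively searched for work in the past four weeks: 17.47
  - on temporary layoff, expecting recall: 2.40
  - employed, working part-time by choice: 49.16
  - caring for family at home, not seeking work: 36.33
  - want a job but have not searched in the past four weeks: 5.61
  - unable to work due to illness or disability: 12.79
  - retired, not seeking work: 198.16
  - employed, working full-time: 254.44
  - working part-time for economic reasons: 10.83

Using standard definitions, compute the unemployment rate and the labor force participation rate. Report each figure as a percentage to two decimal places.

Unemployment rate ≈ 5.94%; labor force participation rate ≈ 56.93%.

Employed = 49.16 + 254.44 + 10.83 = 314.43 thousand (anyone who worked, including part-time for economic reasons, counts as employed).
Unemployed = 17.47 + 2.40 = 19.87 thousand (jobless and actively searching, or on temporary layoff).
Labor force = 314.43 + 19.87 = 334.30 thousand.
Not in labor force = 36.33 + 5.61 + 12.79 + 198.16 = 252.89 thousand (those not working and not actively searching are outside the labor force — including those who want a job but have given up searching).
Civilian working-age population = 334.30 + 252.89 = 587.19 thousand.
Unemployment rate = 19.87 / 334.30 = 5.94%.
Labor force participation rate = 334.30 / 587.19 = 56.93%.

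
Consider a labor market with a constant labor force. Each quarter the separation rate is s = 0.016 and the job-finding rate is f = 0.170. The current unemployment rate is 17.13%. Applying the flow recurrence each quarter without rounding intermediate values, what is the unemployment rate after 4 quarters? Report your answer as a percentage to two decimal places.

With a fixed labor force, u_{t+1} = u_t + s·(1−u_t) − f·u_t = u_t·(1−s−f) + s.
Here 1−s−f = 0.814 and s = 0.016.
u_1 = 0.171300 × 0.814 + 0.016 = 0.155438.
u_2 = 0.155438 × 0.814 + 0.016 = 0.142527.
u_3 = 0.142527 × 0.814 + 0.016 = 0.132017.
u_4 = 0.132017 × 0.814 + 0.016 = 0.123462.

Unemployment rate after four quarters ≈ 12.35%.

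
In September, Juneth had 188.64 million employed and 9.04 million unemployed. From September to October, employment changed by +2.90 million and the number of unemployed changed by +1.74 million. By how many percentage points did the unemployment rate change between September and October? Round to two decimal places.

September: labor force = 188.64 + 9.04 = 197.68; u = 9.04/197.68 = 4.57%.
October: labor force = 191.54 + 10.78 = 202.32; u = 10.78/202.32 = 5.33%.
Change = 5.33% − 4.57% = +0.76 pp.

The unemployment rate changed by +0.76 percentage points.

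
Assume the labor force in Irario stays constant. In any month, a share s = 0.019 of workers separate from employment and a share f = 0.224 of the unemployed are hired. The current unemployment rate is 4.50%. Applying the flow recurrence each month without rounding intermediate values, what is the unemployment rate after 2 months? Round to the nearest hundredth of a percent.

With a fixed labor force, u_{t+1} = u_t + s·(1−u_t) − f·u_t = u_t·(1−s−f) + s.
Here 1−s−f = 0.757 and s = 0.019.
u_1 = 0.045000 × 0.757 + 0.019 = 0.053065.
u_2 = 0.053065 × 0.757 + 0.019 = 0.059170.

Unemployment rate after two months ≈ 5.92%.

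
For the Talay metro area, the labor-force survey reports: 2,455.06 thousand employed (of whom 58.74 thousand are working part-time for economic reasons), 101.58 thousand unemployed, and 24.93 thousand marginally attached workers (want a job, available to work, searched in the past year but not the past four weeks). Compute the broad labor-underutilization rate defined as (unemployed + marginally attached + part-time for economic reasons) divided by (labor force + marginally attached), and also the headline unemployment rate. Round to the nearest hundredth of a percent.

Labor force = 2,455.06 + 101.58 = 2,556.64 thousand.
Numerator = 101.58 + 24.93 + 58.74 = 185.25 thousand.
Denominator = 2,556.64 + 24.93 = 2,581.57 thousand.
Broad rate = 185.25 / 2,581.57 = 7.18%.
Headline unemployment rate = 101.58 / 2,556.64 = 3.97%.

Broad underutilization rate ≈ 7.18%; headline unemployment rate ≈ 3.97%.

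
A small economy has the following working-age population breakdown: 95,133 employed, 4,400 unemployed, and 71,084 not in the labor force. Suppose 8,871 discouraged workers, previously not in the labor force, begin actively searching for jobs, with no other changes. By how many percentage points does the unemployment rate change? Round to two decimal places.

Initially, labor force = 95,133 + 4,400 = 99,533, so u = 4,400/99,533 = 4.42%.
After the change, unemployed and labor force both rise by 8,871 → E = 95,133, U = 13,271, labor force = 108,404.
New unemployment rate = 13,271 / 108,404 = 12.24%.
Change = 12.24% − 4.42% = +7.82 percentage points.

The unemployment rate changes by +7.82 percentage points.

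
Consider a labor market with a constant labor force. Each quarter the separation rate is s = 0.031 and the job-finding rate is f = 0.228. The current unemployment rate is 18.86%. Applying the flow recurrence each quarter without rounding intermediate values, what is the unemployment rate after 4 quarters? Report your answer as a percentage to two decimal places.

Unemployment rate after four quarters ≈ 14.05%.

With a fixed labor force, u_{t+1} = u_t + s·(1−u_t) − f·u_t = u_t·(1−s−f) + s.
Here 1−s−f = 0.741 and s = 0.031.
u_1 = 0.188600 × 0.741 + 0.031 = 0.170753.
u_2 = 0.170753 × 0.741 + 0.031 = 0.157528.
u_3 = 0.157528 × 0.741 + 0.031 = 0.147728.
u_4 = 0.147728 × 0.741 + 0.031 = 0.140466.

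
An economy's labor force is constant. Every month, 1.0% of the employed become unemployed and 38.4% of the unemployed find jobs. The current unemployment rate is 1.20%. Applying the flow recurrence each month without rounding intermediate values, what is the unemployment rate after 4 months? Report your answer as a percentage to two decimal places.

With a fixed labor force, u_{t+1} = u_t + s·(1−u_t) − f·u_t = u_t·(1−s−f) + s.
Here 1−s−f = 0.606 and s = 0.010.
u_1 = 0.012000 × 0.606 + 0.010 = 0.017272.
u_2 = 0.017272 × 0.606 + 0.010 = 0.020467.
u_3 = 0.020467 × 0.606 + 0.010 = 0.022403.
u_4 = 0.022403 × 0.606 + 0.010 = 0.023576.

Unemployment rate after four months ≈ 2.36%.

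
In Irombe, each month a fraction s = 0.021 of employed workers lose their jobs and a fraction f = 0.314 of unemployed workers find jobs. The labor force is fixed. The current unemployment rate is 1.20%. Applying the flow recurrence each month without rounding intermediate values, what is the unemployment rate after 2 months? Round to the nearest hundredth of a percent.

Unemployment rate after two months ≈ 4.03%.

With a fixed labor force, u_{t+1} = u_t + s·(1−u_t) − f·u_t = u_t·(1−s−f) + s.
Here 1−s−f = 0.665 and s = 0.021.
u_1 = 0.012000 × 0.665 + 0.021 = 0.028980.
u_2 = 0.028980 × 0.665 + 0.021 = 0.040272.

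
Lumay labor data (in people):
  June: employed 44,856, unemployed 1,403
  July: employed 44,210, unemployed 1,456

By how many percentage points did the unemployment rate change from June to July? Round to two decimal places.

June: labor force = 44,856 + 1,403 = 46,259; u = 1,403/46,259 = 3.03%.
July: labor force = 44,210 + 1,456 = 45,666; u = 1,456/45,666 = 3.19%.
Change = 3.19% − 3.03% = +0.16 pp.

The unemployment rate changed by +0.16 percentage points.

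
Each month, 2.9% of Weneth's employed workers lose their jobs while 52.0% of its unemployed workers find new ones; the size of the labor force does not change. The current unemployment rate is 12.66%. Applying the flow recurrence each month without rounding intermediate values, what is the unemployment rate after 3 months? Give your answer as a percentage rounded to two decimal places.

Unemployment rate after three months ≈ 5.96%.

With a fixed labor force, u_{t+1} = u_t + s·(1−u_t) − f·u_t = u_t·(1−s−f) + s.
Here 1−s−f = 0.451 and s = 0.029.
u_1 = 0.126600 × 0.451 + 0.029 = 0.086097.
u_2 = 0.086097 × 0.451 + 0.029 = 0.067830.
u_3 = 0.067830 × 0.451 + 0.029 = 0.059591.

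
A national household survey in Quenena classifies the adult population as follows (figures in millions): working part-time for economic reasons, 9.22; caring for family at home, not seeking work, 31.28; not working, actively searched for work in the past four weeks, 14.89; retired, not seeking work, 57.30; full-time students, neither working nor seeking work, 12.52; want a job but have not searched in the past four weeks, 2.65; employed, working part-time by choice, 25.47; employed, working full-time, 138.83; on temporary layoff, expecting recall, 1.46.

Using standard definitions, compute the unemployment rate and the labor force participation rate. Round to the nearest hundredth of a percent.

Unemployment rate ≈ 8.61%; labor force participation rate ≈ 64.67%.

Employed = 9.22 + 25.47 + 138.83 = 173.52 million (anyone who worked, including part-time for economic reasons, counts as employed).
Unemployed = 14.89 + 1.46 = 16.35 million (jobless and actively searching, or on temporary layoff).
Labor force = 173.52 + 16.35 = 189.87 million.
Not in labor force = 31.28 + 57.30 + 12.52 + 2.65 = 103.75 million (those not working and not actively searching are outside the labor force — including those who want a job but have given up searching).
Civilian working-age population = 189.87 + 103.75 = 293.62 million.
Unemployment rate = 16.35 / 189.87 = 8.61%.
Labor force participation rate = 189.87 / 293.62 = 64.67%.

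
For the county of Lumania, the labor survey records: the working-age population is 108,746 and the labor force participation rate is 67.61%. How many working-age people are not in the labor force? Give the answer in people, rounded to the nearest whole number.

Share not in the labor force = 1 − 0.6761 = 0.3239.
Not in labor force = 0.3239 × 108,746 ≈ 35,223.

About 35,223 are not in the labor force.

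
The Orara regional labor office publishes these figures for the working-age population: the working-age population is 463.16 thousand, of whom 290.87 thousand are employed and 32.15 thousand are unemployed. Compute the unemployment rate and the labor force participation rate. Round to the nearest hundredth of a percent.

Labor force = employed + unemployed = 290.87 + 32.15 = 323.02 thousand.
Unemployment rate = 32.15 / 323.02 = 9.95%.
Labor force participation rate = 323.02 / 463.16 = 69.74%.

Unemployment rate ≈ 9.95%; labor force participation rate ≈ 69.74%.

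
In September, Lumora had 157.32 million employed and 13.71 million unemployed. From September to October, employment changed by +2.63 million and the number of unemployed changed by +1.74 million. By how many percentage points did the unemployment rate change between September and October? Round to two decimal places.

The unemployment rate changed by +0.79 percentage points.

September: labor force = 157.32 + 13.71 = 171.03; u = 13.71/171.03 = 8.02%.
October: labor force = 159.95 + 15.45 = 175.40; u = 15.45/175.40 = 8.81%.
Change = 8.81% − 8.02% = +0.79 pp.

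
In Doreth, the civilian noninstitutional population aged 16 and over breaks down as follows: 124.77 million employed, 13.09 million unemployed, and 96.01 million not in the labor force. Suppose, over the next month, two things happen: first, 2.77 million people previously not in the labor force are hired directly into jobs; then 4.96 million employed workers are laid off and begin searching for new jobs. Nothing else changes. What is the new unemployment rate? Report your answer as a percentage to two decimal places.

New unemployment rate ≈ 12.84%.

Initially, labor force = 124.77 + 13.09 = 137.86 million, so u = 13.09/137.86 = 9.50%.
After the first change, employed and labor force both rise by 2.77; unemployed unchanged → E = 127.54, U = 13.09, labor force = 140.63 million.
After the second change, employed falls and unemployed rises by 4.96; labor force unchanged → E = 122.58, U = 18.05, labor force = 140.63 million.
New unemployment rate = 18.05 / 140.63 = 12.84%.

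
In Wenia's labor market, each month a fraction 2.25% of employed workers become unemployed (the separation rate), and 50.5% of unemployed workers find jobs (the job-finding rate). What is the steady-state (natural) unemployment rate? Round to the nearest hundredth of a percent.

Steady-state unemployment rate ≈ 4.27%.

At steady state the flows balance: s·E = f·U, so U/(E+U) = s/(s+f).
u* = 2.25 / (2.25 + 50.5) = 2.25 / 52.75 = 4.27%.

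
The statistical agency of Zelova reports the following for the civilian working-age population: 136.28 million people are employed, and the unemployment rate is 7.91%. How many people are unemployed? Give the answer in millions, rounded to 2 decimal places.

Let U be the number unemployed. The labor force is E + U, and U/(E+U) = 0.0791.
So U = 0.0791 × 136.28 / (1 − 0.0791) = 10.7797 / 0.9209 ≈ 11.71 million.

About 11.71 million are unemployed.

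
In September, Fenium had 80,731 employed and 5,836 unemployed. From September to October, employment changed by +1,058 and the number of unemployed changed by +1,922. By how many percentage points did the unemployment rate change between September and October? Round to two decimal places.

The unemployment rate changed by +1.92 percentage points.

September: labor force = 80,731 + 5,836 = 86,567; u = 5,836/86,567 = 6.74%.
October: labor force = 81,789 + 7,758 = 89,547; u = 7,758/89,547 = 8.66%.
Change = 8.66% − 6.74% = +1.92 pp.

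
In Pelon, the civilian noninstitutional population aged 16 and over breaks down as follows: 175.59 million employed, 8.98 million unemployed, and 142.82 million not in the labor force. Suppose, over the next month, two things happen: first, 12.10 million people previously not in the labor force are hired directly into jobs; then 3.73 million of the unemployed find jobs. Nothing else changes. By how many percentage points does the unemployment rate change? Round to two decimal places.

Initially, labor force = 175.59 + 8.98 = 184.57 million, so u = 8.98/184.57 = 4.87%.
After the first change, employed and labor force both rise by 12.10; unemployed unchanged → E = 187.69, U = 8.98, labor force = 196.67 million.
After the second change, unemployed falls and employed rises by 3.73; labor force unchanged → E = 191.42, U = 5.25, labor force = 196.67 million.
New unemployment rate = 5.25 / 196.67 = 2.67%.
Change = 2.67% − 4.87% = −2.20 percentage points.

The unemployment rate changes by −2.20 percentage points.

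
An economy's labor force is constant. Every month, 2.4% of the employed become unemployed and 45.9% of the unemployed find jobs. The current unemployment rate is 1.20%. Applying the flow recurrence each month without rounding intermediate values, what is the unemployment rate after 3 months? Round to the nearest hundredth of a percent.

Unemployment rate after three months ≈ 4.45%.

With a fixed labor force, u_{t+1} = u_t + s·(1−u_t) − f·u_t = u_t·(1−s−f) + s.
Here 1−s−f = 0.517 and s = 0.024.
u_1 = 0.012000 × 0.517 + 0.024 = 0.030204.
u_2 = 0.030204 × 0.517 + 0.024 = 0.039615.
u_3 = 0.039615 × 0.517 + 0.024 = 0.044481.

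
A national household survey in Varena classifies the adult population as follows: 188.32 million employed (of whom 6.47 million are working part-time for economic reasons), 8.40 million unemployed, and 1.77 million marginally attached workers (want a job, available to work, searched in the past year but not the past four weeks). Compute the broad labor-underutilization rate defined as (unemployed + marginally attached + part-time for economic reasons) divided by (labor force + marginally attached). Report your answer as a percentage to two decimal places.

Broad underutilization rate ≈ 8.38%.

Labor force = 188.32 + 8.40 = 196.72 million.
Numerator = 8.40 + 1.77 + 6.47 = 16.64 million.
Denominator = 196.72 + 1.77 = 198.49 million.
Broad rate = 16.64 / 198.49 = 8.38%.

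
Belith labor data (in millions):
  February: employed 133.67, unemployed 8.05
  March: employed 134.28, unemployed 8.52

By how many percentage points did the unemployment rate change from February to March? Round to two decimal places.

February: labor force = 133.67 + 8.05 = 141.72; u = 8.05/141.72 = 5.68%.
March: labor force = 134.28 + 8.52 = 142.80; u = 8.52/142.80 = 5.97%.
Change = 5.97% − 5.68% = +0.29 pp.

The unemployment rate changed by +0.29 percentage points.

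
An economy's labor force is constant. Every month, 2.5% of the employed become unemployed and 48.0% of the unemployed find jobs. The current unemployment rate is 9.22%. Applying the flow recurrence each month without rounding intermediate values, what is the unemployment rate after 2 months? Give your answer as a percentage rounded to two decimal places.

Unemployment rate after two months ≈ 6.00%.

With a fixed labor force, u_{t+1} = u_t + s·(1−u_t) − f·u_t = u_t·(1−s−f) + s.
Here 1−s−f = 0.495 and s = 0.025.
u_1 = 0.092200 × 0.495 + 0.025 = 0.070639.
u_2 = 0.070639 × 0.495 + 0.025 = 0.059966.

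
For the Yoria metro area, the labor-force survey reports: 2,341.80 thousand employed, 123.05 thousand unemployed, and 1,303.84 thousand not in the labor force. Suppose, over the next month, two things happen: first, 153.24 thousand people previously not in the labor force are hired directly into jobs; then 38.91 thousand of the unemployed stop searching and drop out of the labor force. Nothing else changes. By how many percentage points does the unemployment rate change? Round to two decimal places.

The unemployment rate changes by −1.73 percentage points.

Initially, labor force = 2,341.80 + 123.05 = 2,464.85 thousand, so u = 123.05/2,464.85 = 4.99%.
After the first change, employed and labor force both rise by 153.24; unemployed unchanged → E = 2,495.04, U = 123.05, labor force = 2,618.09 thousand.
After the second change, unemployed and labor force both fall by 38.91 → E = 2,495.04, U = 84.14, labor force = 2,579.18 thousand.
New unemployment rate = 84.14 / 2,579.18 = 3.26%.
Change = 3.26% − 4.99% = −1.73 percentage points.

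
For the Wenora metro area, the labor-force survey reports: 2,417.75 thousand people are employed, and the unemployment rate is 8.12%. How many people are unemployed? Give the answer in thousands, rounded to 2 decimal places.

About 213.67 thousand are unemployed.

Let U be the number unemployed. The labor force is E + U, and U/(E+U) = 0.0812.
So U = 0.0812 × 2,417.75 / (1 − 0.0812) = 196.3213 / 0.9188 ≈ 213.67 thousand.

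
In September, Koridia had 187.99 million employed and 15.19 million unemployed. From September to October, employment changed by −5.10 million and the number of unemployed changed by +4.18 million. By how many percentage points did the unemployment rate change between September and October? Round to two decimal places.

The unemployment rate changed by +2.10 percentage points.

September: labor force = 187.99 + 15.19 = 203.18; u = 15.19/203.18 = 7.48%.
October: labor force = 182.89 + 19.37 = 202.26; u = 19.37/202.26 = 9.58%.
Change = 9.58% − 7.48% = +2.10 pp.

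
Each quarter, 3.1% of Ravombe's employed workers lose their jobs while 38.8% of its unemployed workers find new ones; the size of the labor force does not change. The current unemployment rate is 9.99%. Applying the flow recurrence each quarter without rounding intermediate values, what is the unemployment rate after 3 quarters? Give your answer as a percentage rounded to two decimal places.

With a fixed labor force, u_{t+1} = u_t + s·(1−u_t) − f·u_t = u_t·(1−s−f) + s.
Here 1−s−f = 0.581 and s = 0.031.
u_1 = 0.099900 × 0.581 + 0.031 = 0.089042.
u_2 = 0.089042 × 0.581 + 0.031 = 0.082733.
u_3 = 0.082733 × 0.581 + 0.031 = 0.079068.

Unemployment rate after three quarters ≈ 7.91%.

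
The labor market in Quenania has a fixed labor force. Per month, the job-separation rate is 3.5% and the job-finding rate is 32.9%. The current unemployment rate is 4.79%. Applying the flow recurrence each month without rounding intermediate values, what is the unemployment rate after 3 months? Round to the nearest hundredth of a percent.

With a fixed labor force, u_{t+1} = u_t + s·(1−u_t) − f·u_t = u_t·(1−s−f) + s.
Here 1−s−f = 0.636 and s = 0.035.
u_1 = 0.047900 × 0.636 + 0.035 = 0.065464.
u_2 = 0.065464 × 0.636 + 0.035 = 0.076635.
u_3 = 0.076635 × 0.636 + 0.035 = 0.083740.

Unemployment rate after three months ≈ 8.37%.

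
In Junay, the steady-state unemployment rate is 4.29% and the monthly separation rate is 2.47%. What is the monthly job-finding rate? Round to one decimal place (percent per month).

Job-finding rate ≈ 55.1% per month.

From u* = s/(s+f): f = s·(1−u)/u.
f = 2.47 × (1 − 0.0429) / 0.0429 = 2.3640 / 0.0429 ≈ 55.1% per month.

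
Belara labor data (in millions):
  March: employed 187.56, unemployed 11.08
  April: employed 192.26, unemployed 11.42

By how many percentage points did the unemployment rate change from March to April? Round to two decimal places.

March: labor force = 187.56 + 11.08 = 198.64; u = 11.08/198.64 = 5.58%.
April: labor force = 192.26 + 11.42 = 203.68; u = 11.42/203.68 = 5.61%.
Change = 5.61% − 5.58% = +0.03 pp.

The unemployment rate changed by +0.03 percentage points.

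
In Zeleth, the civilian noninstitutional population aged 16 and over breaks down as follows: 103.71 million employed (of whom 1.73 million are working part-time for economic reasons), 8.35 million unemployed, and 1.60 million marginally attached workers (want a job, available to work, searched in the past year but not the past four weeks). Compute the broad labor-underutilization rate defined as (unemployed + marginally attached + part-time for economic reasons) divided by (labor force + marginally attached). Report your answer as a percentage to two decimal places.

Labor force = 103.71 + 8.35 = 112.06 million.
Numerator = 8.35 + 1.60 + 1.73 = 11.68 million.
Denominator = 112.06 + 1.60 = 113.66 million.
Broad rate = 11.68 / 113.66 = 10.28%.

Broad underutilization rate ≈ 10.28%.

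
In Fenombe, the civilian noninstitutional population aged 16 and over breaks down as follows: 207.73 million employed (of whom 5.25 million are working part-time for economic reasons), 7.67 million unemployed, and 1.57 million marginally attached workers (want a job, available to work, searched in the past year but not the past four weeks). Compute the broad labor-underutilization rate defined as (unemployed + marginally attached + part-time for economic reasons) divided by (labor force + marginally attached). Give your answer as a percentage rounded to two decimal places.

Broad underutilization rate ≈ 6.68%.

Labor force = 207.73 + 7.67 = 215.40 million.
Numerator = 7.67 + 1.57 + 5.25 = 14.49 million.
Denominator = 215.40 + 1.57 = 216.97 million.
Broad rate = 14.49 / 216.97 = 6.68%.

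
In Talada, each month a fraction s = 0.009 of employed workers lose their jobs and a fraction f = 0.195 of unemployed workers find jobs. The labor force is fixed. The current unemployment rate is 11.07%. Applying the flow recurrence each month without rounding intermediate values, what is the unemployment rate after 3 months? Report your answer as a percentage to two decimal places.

With a fixed labor force, u_{t+1} = u_t + s·(1−u_t) − f·u_t = u_t·(1−s−f) + s.
Here 1−s−f = 0.796 and s = 0.009.
u_1 = 0.110700 × 0.796 + 0.009 = 0.097117.
u_2 = 0.097117 × 0.796 + 0.009 = 0.086305.
u_3 = 0.086305 × 0.796 + 0.009 = 0.077699.

Unemployment rate after three months ≈ 7.77%.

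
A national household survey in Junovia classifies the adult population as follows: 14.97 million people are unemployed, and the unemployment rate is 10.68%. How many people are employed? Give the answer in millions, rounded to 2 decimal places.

About 125.20 million are employed.

Labor force = U / u = 14.97 / 0.1068 ≈ 140.17 million.
Employed = labor force − unemployed = 140.17 − 14.97 = 125.20 million.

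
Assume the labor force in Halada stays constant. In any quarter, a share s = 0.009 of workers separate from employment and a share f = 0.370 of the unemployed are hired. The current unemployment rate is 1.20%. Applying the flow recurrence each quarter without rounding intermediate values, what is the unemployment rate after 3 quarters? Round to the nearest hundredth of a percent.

With a fixed labor force, u_{t+1} = u_t + s·(1−u_t) − f·u_t = u_t·(1−s−f) + s.
Here 1−s−f = 0.621 and s = 0.009.
u_1 = 0.012000 × 0.621 + 0.009 = 0.016452.
u_2 = 0.016452 × 0.621 + 0.009 = 0.019217.
u_3 = 0.019217 × 0.621 + 0.009 = 0.020934.

Unemployment rate after three quarters ≈ 2.09%.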